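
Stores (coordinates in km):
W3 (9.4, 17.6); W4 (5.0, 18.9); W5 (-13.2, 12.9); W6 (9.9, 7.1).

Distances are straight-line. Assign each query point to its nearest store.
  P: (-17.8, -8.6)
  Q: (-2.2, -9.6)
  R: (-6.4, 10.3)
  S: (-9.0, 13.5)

P at (-17.8, -8.6):
  W3: √((27.2)² + (26.2)²) = √(739.840 + 686.440) = 37.8 km
  W4: √((22.8)² + (27.5)²) = √(519.840 + 756.250) = 35.7 km
  W5: √((4.6)² + (21.5)²) = √(21.160 + 462.250) = 22.0 km
  W6: √((27.7)² + (15.7)²) = √(767.290 + 246.490) = 31.8 km
  → nearest: W5 (22.0 km)
Q at (-2.2, -9.6):
  W3: √((11.6)² + (27.2)²) = √(134.560 + 739.840) = 29.6 km
  W4: √((7.2)² + (28.5)²) = √(51.840 + 812.250) = 29.4 km
  W5: √((-11.0)² + (22.5)²) = √(121.000 + 506.250) = 25.0 km
  W6: √((12.1)² + (16.7)²) = √(146.410 + 278.890) = 20.6 km
  → nearest: W6 (20.6 km)
R at (-6.4, 10.3):
  W3: √((15.8)² + (7.3)²) = √(249.640 + 53.290) = 17.4 km
  W4: √((11.4)² + (8.6)²) = √(129.960 + 73.960) = 14.3 km
  W5: √((-6.8)² + (2.6)²) = √(46.240 + 6.760) = 7.3 km
  W6: √((16.3)² + (-3.2)²) = √(265.690 + 10.240) = 16.6 km
  → nearest: W5 (7.3 km)
S at (-9.0, 13.5):
  W3: √((18.4)² + (4.1)²) = √(338.560 + 16.810) = 18.9 km
  W4: √((14.0)² + (5.4)²) = √(196.000 + 29.160) = 15.0 km
  W5: √((-4.2)² + (-0.6)²) = √(17.640 + 0.360) = 4.2 km
  W6: √((18.9)² + (-6.4)²) = √(357.210 + 40.960) = 20.0 km
  → nearest: W5 (4.2 km)

P→W5; Q→W6; R→W5; S→W5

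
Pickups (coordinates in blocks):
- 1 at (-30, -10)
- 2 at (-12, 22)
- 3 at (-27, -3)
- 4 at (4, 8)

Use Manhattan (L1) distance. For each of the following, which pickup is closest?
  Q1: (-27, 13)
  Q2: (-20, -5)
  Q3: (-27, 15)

Q1→3; Q2→3; Q3→3

Q1 at (-27, 13):
  1: |-3| + |-23| = 3 + 23 = 26 blocks
  2: |15| + |9| = 15 + 9 = 24 blocks
  3: |0| + |-16| = 0 + 16 = 16 blocks
  4: |31| + |-5| = 31 + 5 = 36 blocks
  → nearest: 3 (16 blocks)
Q2 at (-20, -5):
  1: |-10| + |-5| = 10 + 5 = 15 blocks
  2: |8| + |27| = 8 + 27 = 35 blocks
  3: |-7| + |2| = 7 + 2 = 9 blocks
  4: |24| + |13| = 24 + 13 = 37 blocks
  → nearest: 3 (9 blocks)
Q3 at (-27, 15):
  1: |-3| + |-25| = 3 + 25 = 28 blocks
  2: |15| + |7| = 15 + 7 = 22 blocks
  3: |0| + |-18| = 0 + 18 = 18 blocks
  4: |31| + |-7| = 31 + 7 = 38 blocks
  → nearest: 3 (18 blocks)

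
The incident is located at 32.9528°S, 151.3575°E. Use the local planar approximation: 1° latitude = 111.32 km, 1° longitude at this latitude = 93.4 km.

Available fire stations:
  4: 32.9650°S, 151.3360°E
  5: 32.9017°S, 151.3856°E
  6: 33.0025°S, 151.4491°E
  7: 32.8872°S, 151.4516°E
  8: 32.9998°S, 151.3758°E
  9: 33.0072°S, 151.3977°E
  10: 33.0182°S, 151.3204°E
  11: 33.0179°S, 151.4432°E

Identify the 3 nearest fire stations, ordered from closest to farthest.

Distances from 32.9528°S, 151.3575°E:
4: √((-0.0122·111.32)² + (-0.0215·93.4)²) = √(1.844446 + 4.032466) = 2.4242 km
5: √((0.0511·111.32)² + (0.0281·93.4)²) = √(32.358486 + 6.888210) = 6.2647 km
6: √((-0.0497·111.32)² + (0.0916·93.4)²) = √(30.609707 + 73.195554) = 10.1885 km
7: √((0.0656·111.32)² + (0.0941·93.4)²) = √(53.327850 + 77.245466) = 11.4269 km
8: √((-0.0470·111.32)² + (0.0183·93.4)²) = √(27.374243 + 2.921433) = 5.5042 km
9: √((-0.0544·111.32)² + (0.0402·93.4)²) = √(36.672811 + 14.097622) = 7.1253 km
10: √((-0.0654·111.32)² + (-0.0371·93.4)²) = √(53.003176 + 12.007195) = 8.0629 km
11: √((-0.0651·111.32)² + (0.0857·93.4)²) = √(52.518023 + 64.070099) = 10.7976 km
Sorted: 4 (2.4242 km) < 8 (5.5042 km) < 5 (6.2647 km) < 9 (7.1253 km) < 10 (8.0629 km) < …

4, 8, 5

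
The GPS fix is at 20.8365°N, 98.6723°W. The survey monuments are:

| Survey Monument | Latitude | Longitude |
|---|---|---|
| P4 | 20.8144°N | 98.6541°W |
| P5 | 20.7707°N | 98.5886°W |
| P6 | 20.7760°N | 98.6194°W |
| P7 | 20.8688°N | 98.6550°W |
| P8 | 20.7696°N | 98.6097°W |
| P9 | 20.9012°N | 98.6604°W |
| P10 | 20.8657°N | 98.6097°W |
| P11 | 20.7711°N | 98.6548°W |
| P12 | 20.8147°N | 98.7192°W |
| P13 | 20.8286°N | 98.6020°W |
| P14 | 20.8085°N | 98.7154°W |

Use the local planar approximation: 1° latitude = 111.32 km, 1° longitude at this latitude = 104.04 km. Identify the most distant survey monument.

Distances from 20.8365°N, 98.6723°W:
P4: 3.1045 km
P5: 11.3792 km
P6: 8.6977 km
P7: 4.0210 km
P8: 9.8934 km
P9: 7.3080 km
P10: 7.2790 km
P11: 7.5045 km
P12: 5.4496 km
P13: 7.3667 km
P14: 5.4610 km
Maximum: P5 at 11.3792 km.

P5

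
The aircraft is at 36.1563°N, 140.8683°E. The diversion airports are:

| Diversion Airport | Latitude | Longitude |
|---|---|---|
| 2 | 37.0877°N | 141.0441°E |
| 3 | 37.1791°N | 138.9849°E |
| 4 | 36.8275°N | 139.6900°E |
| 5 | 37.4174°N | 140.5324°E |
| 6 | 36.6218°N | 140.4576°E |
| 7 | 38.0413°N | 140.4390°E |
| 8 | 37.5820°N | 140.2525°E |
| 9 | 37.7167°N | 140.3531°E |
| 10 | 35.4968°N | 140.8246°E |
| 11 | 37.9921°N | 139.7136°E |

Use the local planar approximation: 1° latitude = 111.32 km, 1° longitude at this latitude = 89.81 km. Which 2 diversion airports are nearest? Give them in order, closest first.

Distances from 36.1563°N, 140.8683°E:
2: √((0.9314·111.32)² + (0.1758·89.81)²) = √(10750.257389 + 249.279827) = 104.8787 km
3: √((1.0228·111.32)² + (-1.8834·89.81)²) = √(12963.666025 + 28611.098002) = 203.8989 km
4: √((0.6712·111.32)² + (-1.1783·89.81)²) = √(5582.777133 + 11198.533361) = 129.5427 km
5: √((1.2611·111.32)² + (-0.3359·89.81)²) = √(19708.131287 + 910.058689) = 143.5904 km
6: √((0.4655·111.32)² + (-0.4107·89.81)²) = √(2685.256435 + 1360.500791) = 63.6063 km
7: √((1.8850·111.32)² + (-0.4293·89.81)²) = √(44032.070179 + 1486.521414) = 213.3509 km
8: √((1.4257·111.32)² + (-0.6158·89.81)²) = √(25188.522557 + 3058.642804) = 168.0689 km
9: √((1.5604·111.32)² + (-0.5152·89.81)²) = √(30172.985121 + 2140.923264) = 179.7607 km
10: √((-0.6595·111.32)² + (-0.0437·89.81)²) = √(5389.841513 + 15.403247) = 73.5204 km
11: √((1.8358·111.32)² + (-1.1547·89.81)²) = √(41763.522954 + 10754.438105) = 229.1680 km
Sorted: 6 (63.6063 km) < 10 (73.5204 km) < 2 (104.8787 km) < 4 (129.5427 km) < …

6, 10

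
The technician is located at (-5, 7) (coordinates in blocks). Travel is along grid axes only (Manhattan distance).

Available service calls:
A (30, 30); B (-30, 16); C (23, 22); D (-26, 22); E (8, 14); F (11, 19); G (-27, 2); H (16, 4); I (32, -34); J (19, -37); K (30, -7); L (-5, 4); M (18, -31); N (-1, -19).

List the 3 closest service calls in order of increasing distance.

Distances from (-5, 7):
A: |35| + |23| = 35 + 23 = 58 blocks
B: |-25| + |9| = 25 + 9 = 34 blocks
C: |28| + |15| = 28 + 15 = 43 blocks
D: |-21| + |15| = 21 + 15 = 36 blocks
E: |13| + |7| = 13 + 7 = 20 blocks
F: |16| + |12| = 16 + 12 = 28 blocks
G: |-22| + |-5| = 22 + 5 = 27 blocks
H: |21| + |-3| = 21 + 3 = 24 blocks
I: |37| + |-41| = 37 + 41 = 78 blocks
J: |24| + |-44| = 24 + 44 = 68 blocks
K: |35| + |-14| = 35 + 14 = 49 blocks
L: |0| + |-3| = 0 + 3 = 3 blocks
M: |23| + |-38| = 23 + 38 = 61 blocks
N: |4| + |-26| = 4 + 26 = 30 blocks
Sorted: L (3 blocks) < E (20 blocks) < H (24 blocks) < G (27 blocks) < F (28 blocks) < …

L, E, H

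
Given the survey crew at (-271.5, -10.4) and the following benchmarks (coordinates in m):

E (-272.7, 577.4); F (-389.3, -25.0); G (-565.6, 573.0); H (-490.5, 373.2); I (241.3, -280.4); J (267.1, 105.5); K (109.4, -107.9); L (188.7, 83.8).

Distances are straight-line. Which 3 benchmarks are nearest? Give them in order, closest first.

Distances from (-271.5, -10.4):
E: √((-1.2)² + (587.8)²) = √(1.440 + 345508.840) = 587.8 m
F: √((-117.8)² + (-14.6)²) = √(13876.840 + 213.160) = 118.7 m
G: √((-294.1)² + (583.4)²) = √(86494.810 + 340355.560) = 653.3 m
H: √((-219.0)² + (383.6)²) = √(47961.000 + 147148.960) = 441.7 m
I: √((512.8)² + (-270.0)²) = √(262963.840 + 72900.000) = 579.5 m
J: √((538.6)² + (115.9)²) = √(290089.960 + 13432.810) = 550.9 m
K: √((380.9)² + (-97.5)²) = √(145084.810 + 9506.250) = 393.2 m
L: √((460.2)² + (94.2)²) = √(211784.040 + 8873.640) = 469.7 m
Sorted: F (118.7 m) < K (393.2 m) < H (441.7 m) < L (469.7 m) < J (550.9 m) < …

F, K, H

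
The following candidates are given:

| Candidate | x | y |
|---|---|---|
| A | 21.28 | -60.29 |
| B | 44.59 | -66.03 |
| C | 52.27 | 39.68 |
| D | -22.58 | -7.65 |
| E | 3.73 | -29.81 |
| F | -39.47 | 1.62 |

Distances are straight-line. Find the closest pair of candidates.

Pairwise distances:
D–F: √((-16.89)² + (9.27)²) = √(285.2721 + 85.9329) = 19.27
A–B: √((23.31)² + (-5.74)²) = √(543.3561 + 32.9476) = 24.01
D–E: √((26.31)² + (-22.16)²) = √(692.2161 + 491.0656) = 34.40
A–E: √((-17.55)² + (30.48)²) = √(308.0025 + 929.0304) = 35.17
E–F: √((-43.20)² + (31.43)²) = √(1866.2400 + 987.8449) = 53.42
B–E: √((-40.86)² + (36.22)²) = √(1669.5396 + 1311.8884) = 54.60
A–D: √((-43.86)² + (52.64)²) = √(1923.6996 + 2770.9696) = 68.52
C–E: √((-48.54)² + (-69.49)²) = √(2356.1316 + 4828.8601) = 84.76
A–F: √((-60.75)² + (61.91)²) = √(3690.5625 + 3832.8481) = 86.74
C–D: √((-74.85)² + (-47.33)²) = √(5602.5225 + 2240.1289) = 88.56
B–D: √((-67.17)² + (58.38)²) = √(4511.8089 + 3408.2244) = 88.99
C–F: √((-91.74)² + (-38.06)²) = √(8416.2276 + 1448.5636) = 99.32
A–C: √((30.99)² + (99.97)²) = √(960.3801 + 9994.0009) = 104.66
B–C: √((7.68)² + (105.71)²) = √(58.9824 + 11174.6041) = 105.99
B–F: √((-84.06)² + (67.65)²) = √(7066.0836 + 4576.5225) = 107.90
Closest pair: D–F at 19.27.

D and F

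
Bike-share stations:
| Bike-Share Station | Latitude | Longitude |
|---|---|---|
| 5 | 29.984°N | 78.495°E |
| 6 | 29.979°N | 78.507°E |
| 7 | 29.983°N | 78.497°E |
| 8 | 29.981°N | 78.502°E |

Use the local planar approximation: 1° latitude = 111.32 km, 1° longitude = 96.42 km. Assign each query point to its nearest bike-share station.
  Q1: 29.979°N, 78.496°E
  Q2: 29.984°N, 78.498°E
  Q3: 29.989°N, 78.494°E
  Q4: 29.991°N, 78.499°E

Q1 at 29.979°N, 78.496°E:
  5: √((0.005·111.32)² + (-0.001·96.42)²) = √(0.30980356 + 0.00929682) = 0.564890 km
  6: √((0.000·111.32)² + (0.011·96.42)²) = √(0.00000000 + 1.12491478) = 1.060620 km
  7: √((0.004·111.32)² + (0.001·96.42)²) = √(0.19827428 + 0.00929682) = 0.455600 km
  8: √((0.002·111.32)² + (0.006·96.42)²) = √(0.04956857 + 0.33468539) = 0.619882 km
  → nearest: 7 (0.455600 km)
Q2 at 29.984°N, 78.498°E:
  5: √((0.000·111.32)² + (-0.003·96.42)²) = √(0.00000000 + 0.08367135) = 0.289260 km
  6: √((-0.005·111.32)² + (0.009·96.42)²) = √(0.30980356 + 0.75304213) = 1.030944 km
  7: √((-0.001·111.32)² + (-0.001·96.42)²) = √(0.01239214 + 0.00929682) = 0.147272 km
  8: √((-0.003·111.32)² + (0.004·96.42)²) = √(0.11152928 + 0.14874906) = 0.510175 km
  → nearest: 7 (0.147272 km)
Q3 at 29.989°N, 78.494°E:
  5: √((-0.005·111.32)² + (0.001·96.42)²) = √(0.30980356 + 0.00929682) = 0.564890 km
  6: √((-0.010·111.32)² + (0.013·96.42)²) = √(1.23921424 + 1.57116197) = 1.676418 km
  7: √((-0.006·111.32)² + (0.003·96.42)²) = √(0.44611713 + 0.08367135) = 0.727866 km
  8: √((-0.008·111.32)² + (0.008·96.42)²) = √(0.79309711 + 0.59499625) = 1.178174 km
  → nearest: 5 (0.564890 km)
Q4 at 29.991°N, 78.499°E:
  5: √((-0.007·111.32)² + (-0.004·96.42)²) = √(0.60721498 + 0.14874906) = 0.869462 km
  6: √((-0.012·111.32)² + (0.008·96.42)²) = √(1.78446851 + 0.59499625) = 1.542551 km
  7: √((-0.008·111.32)² + (-0.002·96.42)²) = √(0.79309711 + 0.03718727) = 0.911199 km
  8: √((-0.010·111.32)² + (0.003·96.42)²) = √(1.23921424 + 0.08367135) = 1.150168 km
  → nearest: 5 (0.869462 km)

Q1→7; Q2→7; Q3→5; Q4→5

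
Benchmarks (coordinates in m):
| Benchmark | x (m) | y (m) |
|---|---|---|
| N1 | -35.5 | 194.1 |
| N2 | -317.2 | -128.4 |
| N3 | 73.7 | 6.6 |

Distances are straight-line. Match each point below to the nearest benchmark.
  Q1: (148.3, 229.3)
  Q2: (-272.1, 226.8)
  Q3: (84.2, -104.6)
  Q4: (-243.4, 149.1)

Q1→N1; Q2→N1; Q3→N3; Q4→N1

Q1 at (148.3, 229.3):
  N1: √((-183.8)² + (-35.2)²) = √(33782.440 + 1239.040) = 187.1 m
  N2: √((-465.5)² + (-357.7)²) = √(216690.250 + 127949.290) = 587.1 m
  N3: √((-74.6)² + (-222.7)²) = √(5565.160 + 49595.290) = 234.9 m
  → nearest: N1 (187.1 m)
Q2 at (-272.1, 226.8):
  N1: √((236.6)² + (-32.7)²) = √(55979.560 + 1069.290) = 238.8 m
  N2: √((-45.1)² + (-355.2)²) = √(2034.010 + 126167.040) = 358.1 m
  N3: √((345.8)² + (-220.2)²) = √(119577.640 + 48488.040) = 410.0 m
  → nearest: N1 (238.8 m)
Q3 at (84.2, -104.6):
  N1: √((-119.7)² + (298.7)²) = √(14328.090 + 89221.690) = 321.8 m
  N2: √((-401.4)² + (-23.8)²) = √(161121.960 + 566.440) = 402.1 m
  N3: √((-10.5)² + (111.2)²) = √(110.250 + 12365.440) = 111.7 m
  → nearest: N3 (111.7 m)
Q4 at (-243.4, 149.1):
  N1: √((207.9)² + (45.0)²) = √(43222.410 + 2025.000) = 212.7 m
  N2: √((-73.8)² + (-277.5)²) = √(5446.440 + 77006.250) = 287.1 m
  N3: √((317.1)² + (-142.5)²) = √(100552.410 + 20306.250) = 347.6 m
  → nearest: N1 (212.7 m)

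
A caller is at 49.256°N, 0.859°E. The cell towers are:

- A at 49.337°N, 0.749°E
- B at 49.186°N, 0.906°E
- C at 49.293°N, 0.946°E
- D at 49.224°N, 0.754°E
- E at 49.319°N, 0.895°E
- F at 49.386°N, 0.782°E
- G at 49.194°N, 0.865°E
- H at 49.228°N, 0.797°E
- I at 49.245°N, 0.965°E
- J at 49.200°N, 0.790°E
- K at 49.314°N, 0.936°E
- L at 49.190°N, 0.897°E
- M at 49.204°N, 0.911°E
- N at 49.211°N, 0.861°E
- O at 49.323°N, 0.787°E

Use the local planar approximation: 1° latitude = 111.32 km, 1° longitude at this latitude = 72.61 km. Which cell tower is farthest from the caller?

F

Distances from 49.256°N, 0.859°E:
A: 12.046 km
B: 8.507 km
C: 7.541 km
D: 8.415 km
E: 7.484 km
F: 15.514 km
G: 6.916 km
H: 5.476 km
I: 7.793 km
J: 7.998 km
K: 8.541 km
L: 7.848 km
M: 6.911 km
N: 5.012 km
O: 9.108 km
Maximum: F at 15.514 km.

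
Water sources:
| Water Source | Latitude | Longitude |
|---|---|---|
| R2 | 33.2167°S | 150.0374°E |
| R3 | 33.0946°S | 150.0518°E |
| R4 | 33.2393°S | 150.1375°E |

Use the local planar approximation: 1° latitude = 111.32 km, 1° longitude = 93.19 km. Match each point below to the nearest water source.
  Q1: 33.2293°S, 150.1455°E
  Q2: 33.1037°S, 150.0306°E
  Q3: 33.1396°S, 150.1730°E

Q1→R4; Q2→R3; Q3→R4

Q1 at 33.2293°S, 150.1455°E:
  R2: 10.1710 km
  R3: 17.3520 km
  R4: 1.3398 km
  → nearest: R4 (1.3398 km)
Q2 at 33.1037°S, 150.0306°E:
  R2: 12.5951 km
  R3: 2.2202 km
  R4: 18.0859 km
  → nearest: R3 (2.2202 km)
Q3 at 33.1396°S, 150.1730°E:
  R2: 15.2757 km
  R3: 12.3557 km
  R4: 11.5812 km
  → nearest: R4 (11.5812 km)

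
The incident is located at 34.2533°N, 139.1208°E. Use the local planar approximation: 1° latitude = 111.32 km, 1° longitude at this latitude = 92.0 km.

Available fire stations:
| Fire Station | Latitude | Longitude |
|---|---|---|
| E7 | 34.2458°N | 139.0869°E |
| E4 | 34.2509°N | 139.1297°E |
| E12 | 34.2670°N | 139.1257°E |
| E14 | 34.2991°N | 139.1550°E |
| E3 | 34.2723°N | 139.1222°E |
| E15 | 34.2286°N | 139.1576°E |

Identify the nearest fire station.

E4

Distances from 34.2533°N, 139.1208°E:
E7: √((-0.0075·111.32)² + (-0.0339·92.0)²) = √(0.697058 + 9.726913) = 3.2286 km
E4: √((-0.0024·111.32)² + (0.0089·92.0)²) = √(0.071379 + 0.670433) = 0.8613 km
E12: √((0.0137·111.32)² + (0.0049·92.0)²) = √(2.325881 + 0.203221) = 1.5903 km
E14: √((0.0458·111.32)² + (0.0342·92.0)²) = √(25.994254 + 9.899833) = 5.9912 km
E3: √((0.0190·111.32)² + (0.0014·92.0)²) = √(4.473563 + 0.016589) = 2.1190 km
E15: √((-0.0247·111.32)² + (0.0368·92.0)²) = √(7.560322 + 11.462287) = 4.3615 km
Minimum: E4 at 0.8613 km.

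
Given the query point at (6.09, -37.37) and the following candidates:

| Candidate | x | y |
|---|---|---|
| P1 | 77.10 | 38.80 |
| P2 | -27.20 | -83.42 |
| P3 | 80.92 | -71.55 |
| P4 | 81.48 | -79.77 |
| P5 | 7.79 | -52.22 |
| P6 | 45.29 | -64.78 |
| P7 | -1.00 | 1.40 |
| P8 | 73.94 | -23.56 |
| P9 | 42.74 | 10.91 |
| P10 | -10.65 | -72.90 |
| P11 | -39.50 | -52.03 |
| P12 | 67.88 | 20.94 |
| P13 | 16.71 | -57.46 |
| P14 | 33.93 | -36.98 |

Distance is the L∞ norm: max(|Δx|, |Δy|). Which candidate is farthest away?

P1

Distances from (6.09, -37.37):
P1: 76.17
P2: 46.05
P3: 74.83
P4: 75.39
P5: 14.85
P6: 39.20
P7: 38.77
P8: 67.85
P9: 48.28
P10: 35.53
P11: 45.59
P12: 61.79
P13: 20.09
P14: 27.84
Maximum: P1 at 76.17.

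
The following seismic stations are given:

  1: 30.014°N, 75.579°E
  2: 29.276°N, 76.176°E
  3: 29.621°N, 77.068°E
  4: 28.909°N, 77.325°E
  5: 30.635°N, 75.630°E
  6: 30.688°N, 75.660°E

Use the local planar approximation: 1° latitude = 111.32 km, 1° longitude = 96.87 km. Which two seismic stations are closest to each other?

Pairwise distances:
1–2: 100.468 km
1–3: 150.728 km
1–4: 209.136 km
1–5: 69.306 km
1–6: 75.439 km
2–3: 94.559 km
2–4: 118.565 km
2–5: 160.263 km
2–6: 164.940 km
3–4: 83.078 km
3–5: 179.292 km
3–6: 180.863 km
4–5: 252.739 km
4–6: 255.408 km
5–6: 6.577 km
Closest pair: 5–6 at 6.577 km.

5 and 6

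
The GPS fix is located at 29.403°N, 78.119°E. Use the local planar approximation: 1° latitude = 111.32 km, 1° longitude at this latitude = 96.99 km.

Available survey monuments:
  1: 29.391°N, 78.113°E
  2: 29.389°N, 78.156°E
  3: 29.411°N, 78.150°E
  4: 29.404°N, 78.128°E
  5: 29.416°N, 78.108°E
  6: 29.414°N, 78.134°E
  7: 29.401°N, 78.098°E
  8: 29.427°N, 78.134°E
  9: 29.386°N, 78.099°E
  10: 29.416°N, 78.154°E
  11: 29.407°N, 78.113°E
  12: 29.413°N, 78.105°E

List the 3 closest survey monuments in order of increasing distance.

11, 4, 1

Distances from 29.403°N, 78.119°E:
1: √((-0.012·111.32)² + (-0.006·96.99)²) = √(1.78447 + 0.33865) = 1.457 km
2: √((-0.014·111.32)² + (0.037·96.99)²) = √(2.42886 + 12.87827) = 3.912 km
3: √((0.008·111.32)² + (0.031·96.99)²) = √(0.79310 + 9.04018) = 3.136 km
4: √((0.001·111.32)² + (0.009·96.99)²) = √(0.01239 + 0.76197) = 0.880 km
5: √((0.013·111.32)² + (-0.011·96.99)²) = √(2.09427 + 1.13825) = 1.798 km
6: √((0.011·111.32)² + (0.015·96.99)²) = √(1.49945 + 2.11659) = 1.902 km
7: √((-0.002·111.32)² + (-0.021·96.99)²) = √(0.04957 + 4.14851) = 2.049 km
8: √((0.024·111.32)² + (0.015·96.99)²) = √(7.13787 + 2.11659) = 3.042 km
9: √((-0.017·111.32)² + (-0.020·96.99)²) = √(3.58133 + 3.76282) = 2.710 km
10: √((0.013·111.32)² + (0.035·96.99)²) = √(2.09427 + 11.52365) = 3.690 km
11: √((0.004·111.32)² + (-0.006·96.99)²) = √(0.19827 + 0.33865) = 0.733 km
12: √((0.010·111.32)² + (-0.014·96.99)²) = √(1.23921 + 1.84378) = 1.756 km
Sorted: 11 (0.733 km) < 4 (0.880 km) < 1 (1.457 km) < 12 (1.756 km) < 5 (1.798 km) < …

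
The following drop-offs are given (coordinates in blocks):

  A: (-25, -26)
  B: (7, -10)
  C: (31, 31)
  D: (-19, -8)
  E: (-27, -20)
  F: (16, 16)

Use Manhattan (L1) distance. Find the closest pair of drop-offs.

Pairwise distances:
A–E: 8 blocks
D–E: 20 blocks
A–D: 24 blocks
B–D: 28 blocks
C–F: 30 blocks
B–F: 35 blocks
B–E: 44 blocks
A–B: 48 blocks
D–F: 59 blocks
B–C: 65 blocks
E–F: 79 blocks
A–F: 83 blocks
C–D: 89 blocks
C–E: 109 blocks
A–C: 113 blocks
Closest pair: A–E at 8 blocks.

A and E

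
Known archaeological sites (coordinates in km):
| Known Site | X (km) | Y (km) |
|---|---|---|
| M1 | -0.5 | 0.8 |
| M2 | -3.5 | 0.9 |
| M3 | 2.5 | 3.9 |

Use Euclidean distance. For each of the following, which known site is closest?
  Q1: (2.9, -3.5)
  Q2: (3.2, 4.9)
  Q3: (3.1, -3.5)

Q1 at (2.9, -3.5):
  M1: 5.48 km
  M2: 7.77 km
  M3: 7.41 km
  → nearest: M1 (5.48 km)
Q2 at (3.2, 4.9):
  M1: 5.52 km
  M2: 7.80 km
  M3: 1.22 km
  → nearest: M3 (1.22 km)
Q3 at (3.1, -3.5):
  M1: 5.61 km
  M2: 7.93 km
  M3: 7.42 km
  → nearest: M1 (5.61 km)

Q1→M1; Q2→M3; Q3→M1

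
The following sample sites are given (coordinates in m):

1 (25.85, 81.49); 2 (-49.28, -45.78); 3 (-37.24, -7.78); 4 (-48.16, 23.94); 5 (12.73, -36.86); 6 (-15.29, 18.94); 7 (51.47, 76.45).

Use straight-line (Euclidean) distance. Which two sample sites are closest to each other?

Pairwise distances:
1–2: √((-75.13)² + (-127.27)²) = √(5644.5169 + 16197.6529) = 147.79 m
1–3: √((-63.09)² + (-89.27)²) = √(3980.3481 + 7969.1329) = 109.31 m
1–4: √((-74.01)² + (-57.55)²) = √(5477.4801 + 3312.0025) = 93.75 m
1–5: √((-13.12)² + (-118.35)²) = √(172.1344 + 14006.7225) = 119.08 m
1–6: √((-41.14)² + (-62.55)²) = √(1692.4996 + 3912.5025) = 74.87 m
1–7: √((25.62)² + (-5.04)²) = √(656.3844 + 25.4016) = 26.11 m
2–3: √((12.04)² + (38.00)²) = √(144.9616 + 1444.0000) = 39.86 m
2–4: √((1.12)² + (69.72)²) = √(1.2544 + 4860.8784) = 69.73 m
2–5: √((62.01)² + (8.92)²) = √(3845.2401 + 79.5664) = 62.65 m
2–6: √((33.99)² + (64.72)²) = √(1155.3201 + 4188.6784) = 73.10 m
2–7: √((100.75)² + (122.23)²) = √(10150.5625 + 14940.1729) = 158.40 m
3–4: √((-10.92)² + (31.72)²) = √(119.2464 + 1006.1584) = 33.55 m
3–5: √((49.97)² + (-29.08)²) = √(2497.0009 + 845.6464) = 57.82 m
3–6: √((21.95)² + (26.72)²) = √(481.8025 + 713.9584) = 34.58 m
3–7: √((88.71)² + (84.23)²) = √(7869.4641 + 7094.6929) = 122.33 m
4–5: √((60.89)² + (-60.80)²) = √(3707.5921 + 3696.6400) = 86.05 m
4–6: √((32.87)² + (-5.00)²) = √(1080.4369 + 25.0000) = 33.25 m
4–7: √((99.63)² + (52.51)²) = √(9926.1369 + 2757.3001) = 112.62 m
5–6: √((-28.02)² + (55.80)²) = √(785.1204 + 3113.6400) = 62.44 m
5–7: √((38.74)² + (113.31)²) = √(1500.7876 + 12839.1561) = 119.75 m
6–7: √((66.76)² + (57.51)²) = √(4456.8976 + 3307.4001) = 88.12 m
Closest pair: 1–7 at 26.11 m.

1 and 7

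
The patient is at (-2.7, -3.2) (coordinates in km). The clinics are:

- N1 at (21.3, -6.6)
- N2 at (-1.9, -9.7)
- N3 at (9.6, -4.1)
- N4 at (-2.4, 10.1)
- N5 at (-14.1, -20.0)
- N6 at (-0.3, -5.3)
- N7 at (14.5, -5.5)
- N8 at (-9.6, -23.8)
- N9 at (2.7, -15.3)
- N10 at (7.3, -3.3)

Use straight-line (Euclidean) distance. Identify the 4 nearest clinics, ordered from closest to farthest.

Distances from (-2.7, -3.2):
N1: 24.24 km
N2: 6.55 km
N3: 12.33 km
N4: 13.30 km
N5: 20.30 km
N6: 3.19 km
N7: 17.35 km
N8: 21.72 km
N9: 13.25 km
N10: 10.00 km
Sorted: N6 (3.19 km) < N2 (6.55 km) < N10 (10.00 km) < N3 (12.33 km) < N9 (13.25 km) < N4 (13.30 km) < …

N6, N2, N10, N3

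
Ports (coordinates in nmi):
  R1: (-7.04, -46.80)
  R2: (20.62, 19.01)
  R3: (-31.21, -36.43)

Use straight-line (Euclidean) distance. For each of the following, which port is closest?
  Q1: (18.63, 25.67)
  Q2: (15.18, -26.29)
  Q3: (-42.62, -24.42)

Q1 at (18.63, 25.67):
  R1: 76.88 nmi
  R2: 6.95 nmi
  R3: 79.63 nmi
  → nearest: R2 (6.95 nmi)
Q2 at (15.18, -26.29):
  R1: 30.24 nmi
  R2: 45.63 nmi
  R3: 47.49 nmi
  → nearest: R1 (30.24 nmi)
Q3 at (-42.62, -24.42):
  R1: 42.03 nmi
  R2: 76.72 nmi
  R3: 16.57 nmi
  → nearest: R3 (16.57 nmi)

Q1→R2; Q2→R1; Q3→R3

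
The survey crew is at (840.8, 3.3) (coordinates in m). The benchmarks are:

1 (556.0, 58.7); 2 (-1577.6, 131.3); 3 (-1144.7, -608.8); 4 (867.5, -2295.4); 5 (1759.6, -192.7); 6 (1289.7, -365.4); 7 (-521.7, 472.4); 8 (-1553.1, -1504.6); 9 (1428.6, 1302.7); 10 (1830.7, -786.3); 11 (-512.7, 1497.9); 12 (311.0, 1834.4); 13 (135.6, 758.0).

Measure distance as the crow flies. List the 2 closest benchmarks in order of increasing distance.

1, 6

Distances from (840.8, 3.3):
1: 290.1 m
2: 2421.8 m
3: 2077.7 m
4: 2298.9 m
5: 939.5 m
6: 580.9 m
7: 1441.0 m
8: 2829.2 m
9: 1426.2 m
10: 1266.2 m
11: 2016.4 m
12: 1906.2 m
13: 1032.9 m
Sorted: 1 (290.1 m) < 6 (580.9 m) < 5 (939.5 m) < 13 (1032.9 m) < …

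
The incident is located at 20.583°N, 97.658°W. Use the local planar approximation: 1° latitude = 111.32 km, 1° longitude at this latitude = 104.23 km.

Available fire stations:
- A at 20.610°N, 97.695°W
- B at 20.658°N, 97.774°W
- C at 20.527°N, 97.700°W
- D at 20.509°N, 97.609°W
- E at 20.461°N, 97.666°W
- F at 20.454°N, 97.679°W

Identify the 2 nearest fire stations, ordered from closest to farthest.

Distances from 20.583°N, 97.658°W:
A: 4.889 km
B: 14.693 km
C: 7.617 km
D: 9.692 km
E: 13.607 km
F: 14.526 km
Sorted: A (4.889 km) < C (7.617 km) < D (9.692 km) < E (13.607 km) < …

A, C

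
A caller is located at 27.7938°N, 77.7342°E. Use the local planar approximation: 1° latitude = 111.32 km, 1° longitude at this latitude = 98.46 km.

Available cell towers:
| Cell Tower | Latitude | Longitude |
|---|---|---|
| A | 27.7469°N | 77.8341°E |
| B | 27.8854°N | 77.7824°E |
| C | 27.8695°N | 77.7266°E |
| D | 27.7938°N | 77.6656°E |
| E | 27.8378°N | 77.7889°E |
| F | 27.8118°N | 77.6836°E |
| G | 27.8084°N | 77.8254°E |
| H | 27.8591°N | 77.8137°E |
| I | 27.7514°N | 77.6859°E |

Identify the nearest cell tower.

Distances from 27.7938°N, 77.7342°E:
A: √((-0.0469·111.32)² + (0.0999·98.46)²) = √(27.257880 + 96.749926) = 11.1359 km
B: √((0.0916·111.32)² + (0.0482·98.46)²) = √(103.977014 + 22.522352) = 11.2472 km
C: √((0.0757·111.32)² + (-0.0076·98.46)²) = √(71.013048 + 0.559947) = 8.4601 km
D: √((0.0000·111.32)² + (-0.0686·98.46)²) = √(0.000000 + 45.621325) = 6.7544 km
E: √((0.0440·111.32)² + (0.0547·98.46)²) = √(23.991188 + 29.006432) = 7.2799 km
F: √((0.0180·111.32)² + (-0.0506·98.46)²) = √(4.015054 + 24.821081) = 5.3699 km
G: √((0.0146·111.32)² + (0.0912·98.46)²) = √(2.641509 + 80.632354) = 9.1255 km
H: √((0.0653·111.32)² + (0.0795·98.46)²) = √(52.841210 + 61.270852) = 10.6823 km
I: √((-0.0424·111.32)² + (-0.0483·98.46)²) = √(22.278098 + 22.615903) = 6.7003 km
Minimum: F at 5.3699 km.

F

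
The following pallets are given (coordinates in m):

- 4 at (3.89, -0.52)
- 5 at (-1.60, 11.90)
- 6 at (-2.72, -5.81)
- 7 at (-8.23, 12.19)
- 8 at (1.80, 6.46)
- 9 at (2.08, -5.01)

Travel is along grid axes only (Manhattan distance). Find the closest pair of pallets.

6 and 9

Pairwise distances:
4–5: 17.91 m
4–6: 11.90 m
4–7: 24.83 m
4–8: 9.07 m
4–9: 6.30 m
5–6: 18.83 m
5–7: 6.92 m
5–8: 8.84 m
5–9: 20.59 m
6–7: 23.51 m
6–8: 16.79 m
6–9: 5.60 m
7–8: 15.76 m
7–9: 27.51 m
8–9: 11.75 m
Closest pair: 6–9 at 5.60 m.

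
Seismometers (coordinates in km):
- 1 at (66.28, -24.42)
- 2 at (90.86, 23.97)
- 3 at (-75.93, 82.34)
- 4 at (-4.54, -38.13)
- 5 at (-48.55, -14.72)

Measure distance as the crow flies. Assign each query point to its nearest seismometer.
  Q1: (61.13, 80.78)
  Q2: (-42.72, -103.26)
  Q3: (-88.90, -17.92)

Q1→2; Q2→4; Q3→5

Q1 at (61.13, 80.78):
  1: √((5.15)² + (-105.20)²) = √(26.5225 + 11067.0400) = 105.33 km
  2: √((29.73)² + (-56.81)²) = √(883.8729 + 3227.3761) = 64.12 km
  3: √((-137.06)² + (1.56)²) = √(18785.4436 + 2.4336) = 137.07 km
  4: √((-65.67)² + (-118.91)²) = √(4312.5489 + 14139.5881) = 135.84 km
  5: √((-109.68)² + (-95.50)²) = √(12029.7024 + 9120.2500) = 145.43 km
  → nearest: 2 (64.12 km)
Q2 at (-42.72, -103.26):
  1: √((109.00)² + (78.84)²) = √(11881.0000 + 6215.7456) = 134.52 km
  2: √((133.58)² + (127.23)²) = √(17843.6164 + 16187.4729) = 184.48 km
  3: √((-33.21)² + (185.60)²) = √(1102.9041 + 34447.3600) = 188.55 km
  4: √((38.18)² + (65.13)²) = √(1457.7124 + 4241.9169) = 75.50 km
  5: √((-5.83)² + (88.54)²) = √(33.9889 + 7839.3316) = 88.73 km
  → nearest: 4 (75.50 km)
Q3 at (-88.90, -17.92):
  1: √((155.18)² + (-6.50)²) = √(24080.8324 + 42.2500) = 155.32 km
  2: √((179.76)² + (41.89)²) = √(32313.6576 + 1754.7721) = 184.58 km
  3: √((12.97)² + (100.26)²) = √(168.2209 + 10052.0676) = 101.10 km
  4: √((84.36)² + (-20.21)²) = √(7116.6096 + 408.4441) = 86.75 km
  5: √((40.35)² + (3.20)²) = √(1628.1225 + 10.2400) = 40.48 km
  → nearest: 5 (40.48 km)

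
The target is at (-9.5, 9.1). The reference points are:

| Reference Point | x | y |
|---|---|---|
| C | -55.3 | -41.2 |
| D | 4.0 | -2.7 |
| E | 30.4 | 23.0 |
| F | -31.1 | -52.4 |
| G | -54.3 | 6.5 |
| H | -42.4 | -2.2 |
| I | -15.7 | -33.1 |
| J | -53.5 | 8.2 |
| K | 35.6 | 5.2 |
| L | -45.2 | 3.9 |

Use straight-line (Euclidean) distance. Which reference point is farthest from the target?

Distances from (-9.5, 9.1):
C: 68.0
D: 17.9
E: 42.3
F: 65.2
G: 44.9
H: 34.8
I: 42.7
J: 44.0
K: 45.3
L: 36.1
Maximum: C at 68.0.

C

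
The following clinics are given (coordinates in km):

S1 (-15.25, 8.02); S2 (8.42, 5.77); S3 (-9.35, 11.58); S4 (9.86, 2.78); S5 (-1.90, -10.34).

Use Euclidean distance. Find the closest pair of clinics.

Pairwise distances:
S2–S4: 3.32 km
S1–S3: 6.89 km
S4–S5: 17.62 km
S2–S3: 18.70 km
S2–S5: 19.13 km
S3–S4: 21.13 km
S1–S5: 22.70 km
S3–S5: 23.15 km
S1–S2: 23.78 km
S1–S4: 25.65 km
Closest pair: S2–S4 at 3.32 km.

S2 and S4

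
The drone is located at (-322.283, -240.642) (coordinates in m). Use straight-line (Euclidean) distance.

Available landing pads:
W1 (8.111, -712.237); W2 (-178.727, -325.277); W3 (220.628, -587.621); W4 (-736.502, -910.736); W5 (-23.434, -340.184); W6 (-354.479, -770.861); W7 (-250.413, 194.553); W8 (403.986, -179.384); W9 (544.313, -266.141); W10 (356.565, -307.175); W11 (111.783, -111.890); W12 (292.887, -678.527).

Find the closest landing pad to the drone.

Distances from (-322.283, -240.642):
W1: √((330.394)² + (-471.595)²) = √(109160.19524 + 222401.84402) = 575.814 m
W2: √((143.556)² + (-84.635)²) = √(20608.32514 + 7163.08322) = 166.648 m
W3: √((542.911)² + (-346.979)²) = √(294752.35392 + 120394.42644) = 644.319 m
W4: √((-414.219)² + (-670.094)²) = √(171577.37996 + 449025.96884) = 787.784 m
W5: √((298.849)² + (-99.542)²) = √(89310.72480 + 9908.60976) = 314.991 m
W6: √((-32.196)² + (-530.219)²) = √(1036.58242 + 281132.18796) = 531.196 m
W7: √((71.870)² + (435.195)²) = √(5165.29690 + 189394.68802) = 441.090 m
W8: √((726.269)² + (61.258)²) = √(527466.66036 + 3752.54256) = 728.848 m
W9: √((866.596)² + (-25.499)²) = √(750988.62722 + 650.19900) = 866.971 m
W10: √((678.848)² + (-66.533)²) = √(460834.60710 + 4426.64009) = 682.101 m
W11: √((434.066)² + (128.752)²) = √(188413.29236 + 16577.07750) = 452.759 m
W12: √((615.170)² + (-437.885)²) = √(378434.12890 + 191743.27323) = 755.101 m
Minimum: W2 at 166.648 m.

W2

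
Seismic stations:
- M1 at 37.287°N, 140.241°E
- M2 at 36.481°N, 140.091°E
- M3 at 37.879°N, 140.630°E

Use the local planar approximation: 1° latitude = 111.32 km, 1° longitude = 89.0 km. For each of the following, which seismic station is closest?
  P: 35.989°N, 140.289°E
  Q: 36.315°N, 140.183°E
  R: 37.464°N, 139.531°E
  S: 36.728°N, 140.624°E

P at 35.989°N, 140.289°E:
  M1: 144.556 km
  M2: 57.535 km
  M3: 212.572 km
  → nearest: M2 (57.535 km)
Q at 36.315°N, 140.183°E:
  M1: 108.326 km
  M2: 20.212 km
  M3: 178.592 km
  → nearest: M2 (20.212 km)
R at 37.464°N, 139.531°E:
  M1: 66.191 km
  M2: 120.243 km
  M3: 108.172 km
  → nearest: M1 (66.191 km)
S at 36.728°N, 140.624°E:
  M1: 70.952 km
  M2: 54.830 km
  M3: 128.130 km
  → nearest: M2 (54.830 km)

P→M2; Q→M2; R→M1; S→M2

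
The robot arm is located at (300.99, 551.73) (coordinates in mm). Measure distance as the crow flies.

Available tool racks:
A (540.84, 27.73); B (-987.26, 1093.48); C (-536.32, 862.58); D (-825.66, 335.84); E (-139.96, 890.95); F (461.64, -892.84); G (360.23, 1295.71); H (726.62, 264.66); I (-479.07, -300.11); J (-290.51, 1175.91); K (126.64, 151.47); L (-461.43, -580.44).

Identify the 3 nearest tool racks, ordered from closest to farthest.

K, H, E

Distances from (300.99, 551.73):
A: 576.28 mm
B: 1397.53 mm
C: 893.15 mm
D: 1147.15 mm
E: 556.33 mm
F: 1453.48 mm
G: 746.33 mm
H: 513.39 mm
I: 1155.04 mm
J: 859.93 mm
K: 436.58 mm
L: 1364.95 mm
Sorted: K (436.58 mm) < H (513.39 mm) < E (556.33 mm) < A (576.28 mm) < G (746.33 mm) < …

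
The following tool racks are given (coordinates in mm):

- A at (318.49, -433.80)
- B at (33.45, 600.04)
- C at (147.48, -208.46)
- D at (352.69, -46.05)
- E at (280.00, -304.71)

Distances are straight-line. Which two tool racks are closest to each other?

A and E

Pairwise distances:
A–B: 1072.41 mm
A–C: 282.88 mm
A–D: 389.26 mm
A–E: 134.71 mm
B–C: 816.50 mm
B–D: 720.66 mm
B–E: 937.74 mm
C–D: 261.70 mm
C–E: 163.79 mm
D–E: 268.68 mm
Closest pair: A–E at 134.71 mm.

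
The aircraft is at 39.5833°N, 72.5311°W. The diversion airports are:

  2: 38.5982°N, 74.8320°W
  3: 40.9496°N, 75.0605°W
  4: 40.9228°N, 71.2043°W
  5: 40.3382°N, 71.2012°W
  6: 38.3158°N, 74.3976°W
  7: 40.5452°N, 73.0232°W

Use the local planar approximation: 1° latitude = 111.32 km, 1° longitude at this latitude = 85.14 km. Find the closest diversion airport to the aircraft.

7

Distances from 39.5833°N, 72.5311°W:
2: √((-0.9851·111.32)² + (-2.3009·85.14)²) = √(12025.607736 + 38376.271669) = 224.5036 km
3: √((1.3663·111.32)² + (-2.5294·85.14)²) = √(23133.350179 + 46376.964571) = 263.6481 km
4: √((1.3395·111.32)² + (1.3268·85.14)²) = √(22234.728521 + 12760.809266) = 187.0709 km
5: √((0.7549·111.32)² + (1.3299·85.14)²) = √(7061.959882 + 12820.508877) = 141.0052 km
6: √((-1.2675·111.32)² + (-1.8665·85.14)²) = √(19908.673824 + 25253.599009) = 212.5142 km
7: √((0.9619·111.32)² + (-0.4921·85.14)²) = √(11465.849707 + 1755.391624) = 114.9837 km
Minimum: 7 at 114.9837 km.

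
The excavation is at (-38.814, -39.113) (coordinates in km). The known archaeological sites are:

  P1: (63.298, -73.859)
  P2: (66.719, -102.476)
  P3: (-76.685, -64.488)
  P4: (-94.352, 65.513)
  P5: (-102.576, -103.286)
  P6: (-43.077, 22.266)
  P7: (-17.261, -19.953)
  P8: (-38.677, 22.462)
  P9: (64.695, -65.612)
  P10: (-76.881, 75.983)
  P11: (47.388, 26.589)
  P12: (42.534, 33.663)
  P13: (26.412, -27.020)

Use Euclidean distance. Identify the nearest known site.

P7

Distances from (-38.814, -39.113):
P1: √((102.112)² + (-34.746)²) = √(10426.86054 + 1207.28452) = 107.862 km
P2: √((105.533)² + (-63.363)²) = √(11137.21409 + 4014.86977) = 123.094 km
P3: √((-37.871)² + (-25.375)²) = √(1434.21264 + 643.89062) = 45.586 km
P4: √((-55.538)² + (104.626)²) = √(3084.46944 + 10946.59988) = 118.453 km
P5: √((-63.762)² + (-64.173)²) = √(4065.59264 + 4118.17393) = 90.464 km
P6: √((-4.263)² + (61.379)²) = √(18.17317 + 3767.38164) = 61.527 km
P7: √((21.553)² + (19.160)²) = √(464.53181 + 367.10560) = 28.838 km
P8: √((0.137)² + (61.575)²) = √(0.01877 + 3791.48063) = 61.575 km
P9: √((103.509)² + (-26.499)²) = √(10714.11308 + 702.19700) = 106.847 km
P10: √((-38.067)² + (115.096)²) = √(1449.09649 + 13247.08922) = 121.228 km
P11: √((86.202)² + (65.702)²) = √(7430.78480 + 4316.75280) = 108.386 km
P12: √((81.348)² + (72.776)²) = √(6617.49710 + 5296.34618) = 109.151 km
P13: √((65.226)² + (12.093)²) = √(4254.43108 + 146.24065) = 66.338 km
Minimum: P7 at 28.838 km.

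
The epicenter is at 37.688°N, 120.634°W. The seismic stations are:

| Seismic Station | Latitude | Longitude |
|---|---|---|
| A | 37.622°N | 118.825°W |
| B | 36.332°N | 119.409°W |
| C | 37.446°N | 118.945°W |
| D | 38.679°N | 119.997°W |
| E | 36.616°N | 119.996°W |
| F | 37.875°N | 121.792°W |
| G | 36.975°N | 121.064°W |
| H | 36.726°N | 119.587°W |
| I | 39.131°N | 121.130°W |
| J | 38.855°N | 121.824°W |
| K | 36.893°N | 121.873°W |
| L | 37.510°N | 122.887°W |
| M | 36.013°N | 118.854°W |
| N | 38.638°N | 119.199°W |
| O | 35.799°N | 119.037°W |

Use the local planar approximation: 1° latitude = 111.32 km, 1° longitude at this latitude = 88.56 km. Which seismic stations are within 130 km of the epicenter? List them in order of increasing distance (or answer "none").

Distances from 37.688°N, 120.634°W:
A: 160.373 km
B: 185.890 km
C: 151.984 km
D: 123.905 km
E: 132.035 km
F: 104.644 km
G: 88.034 km
H: 141.653 km
I: 166.532 km
J: 167.281 km
K: 140.968 km
L: 200.507 km
M: 244.166 km
N: 165.330 km
O: 253.420 km
Threshold 130 km: G (88.034 km), F (104.644 km), D (123.905 km) are within range.

G, F, D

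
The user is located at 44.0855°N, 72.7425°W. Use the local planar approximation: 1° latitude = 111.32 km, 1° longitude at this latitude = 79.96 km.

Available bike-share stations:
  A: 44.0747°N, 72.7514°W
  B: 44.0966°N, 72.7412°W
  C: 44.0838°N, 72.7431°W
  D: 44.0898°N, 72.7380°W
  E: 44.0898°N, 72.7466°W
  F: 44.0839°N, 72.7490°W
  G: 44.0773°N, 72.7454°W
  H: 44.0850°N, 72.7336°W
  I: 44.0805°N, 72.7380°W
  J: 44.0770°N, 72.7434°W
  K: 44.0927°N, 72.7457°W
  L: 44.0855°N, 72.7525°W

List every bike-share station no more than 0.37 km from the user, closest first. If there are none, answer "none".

C

Distances from 44.0855°N, 72.7425°W:
A: 1.3971 km
B: 1.2400 km
C: 0.1952 km
D: 0.5988 km
E: 0.5802 km
F: 0.5494 km
G: 0.9418 km
H: 0.7138 km
I: 0.6628 km
J: 0.9490 km
K: 0.8414 km
L: 0.7996 km
Threshold 0.37 km: C (0.1952 km) is within range.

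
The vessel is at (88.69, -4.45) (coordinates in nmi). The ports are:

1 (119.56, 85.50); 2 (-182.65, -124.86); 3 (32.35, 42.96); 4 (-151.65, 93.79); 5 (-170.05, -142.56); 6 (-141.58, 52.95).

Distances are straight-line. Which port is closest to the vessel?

Distances from (88.69, -4.45):
1: √((30.87)² + (89.95)²) = √(952.9569 + 8091.0025) = 95.10 nmi
2: √((-271.34)² + (-120.41)²) = √(73625.3956 + 14498.5681) = 296.86 nmi
3: √((-56.34)² + (47.41)²) = √(3174.1956 + 2247.7081) = 73.63 nmi
4: √((-240.34)² + (98.24)²) = √(57763.3156 + 9651.0976) = 259.64 nmi
5: √((-258.74)² + (-138.11)²) = √(66946.3876 + 19074.3721) = 293.29 nmi
6: √((-230.27)² + (57.40)²) = √(53024.2729 + 3294.7600) = 237.32 nmi
Minimum: 3 at 73.63 nmi.

3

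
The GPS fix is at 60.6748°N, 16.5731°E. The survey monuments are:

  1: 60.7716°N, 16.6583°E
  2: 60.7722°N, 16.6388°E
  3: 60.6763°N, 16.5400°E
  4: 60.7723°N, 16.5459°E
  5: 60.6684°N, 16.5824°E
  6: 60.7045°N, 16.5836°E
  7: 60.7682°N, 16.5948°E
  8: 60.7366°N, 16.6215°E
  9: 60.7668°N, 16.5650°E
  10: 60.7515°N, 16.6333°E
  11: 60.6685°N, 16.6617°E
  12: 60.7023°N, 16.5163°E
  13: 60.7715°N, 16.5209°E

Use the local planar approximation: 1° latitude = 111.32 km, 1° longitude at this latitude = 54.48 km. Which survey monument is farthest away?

1

Distances from 60.6748°N, 16.5731°E:
1: 11.7330 km
2: 11.4181 km
3: 1.8110 km
4: 10.9544 km
5: 0.8742 km
6: 3.3553 km
7: 10.4643 km
8: 7.3676 km
9: 10.2509 km
10: 9.1465 km
11: 4.8776 km
12: 4.3528 km
13: 11.1340 km
Maximum: 1 at 11.7330 km.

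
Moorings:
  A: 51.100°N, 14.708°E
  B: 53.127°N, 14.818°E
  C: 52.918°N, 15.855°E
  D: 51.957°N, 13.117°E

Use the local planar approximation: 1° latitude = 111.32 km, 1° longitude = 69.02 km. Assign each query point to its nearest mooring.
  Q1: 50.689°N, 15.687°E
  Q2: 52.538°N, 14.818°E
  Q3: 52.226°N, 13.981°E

Q1 at 50.689°N, 15.687°E:
  A: 81.603 km
  B: 277.947 km
  C: 248.403 km
  D: 226.690 km
  → nearest: A (81.603 km)
Q2 at 52.538°N, 14.818°E:
  A: 160.258 km
  B: 65.567 km
  C: 83.140 km
  D: 134.039 km
  → nearest: B (65.567 km)
Q3 at 52.226°N, 13.981°E:
  A: 135.017 km
  B: 115.747 km
  C: 150.545 km
  D: 66.730 km
  → nearest: D (66.730 km)

Q1→A; Q2→B; Q3→D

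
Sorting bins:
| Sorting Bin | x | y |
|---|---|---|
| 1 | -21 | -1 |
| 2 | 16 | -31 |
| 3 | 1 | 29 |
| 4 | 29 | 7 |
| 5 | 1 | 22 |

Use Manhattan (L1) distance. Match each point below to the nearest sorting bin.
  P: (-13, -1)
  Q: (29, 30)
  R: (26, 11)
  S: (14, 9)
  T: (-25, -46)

P at (-13, -1):
  1: 8
  2: 59
  3: 44
  4: 50
  5: 37
  → nearest: 1 (8)
Q at (29, 30):
  1: 81
  2: 74
  3: 29
  4: 23
  5: 36
  → nearest: 4 (23)
R at (26, 11):
  1: 59
  2: 52
  3: 43
  4: 7
  5: 36
  → nearest: 4 (7)
S at (14, 9):
  1: 45
  2: 42
  3: 33
  4: 17
  5: 26
  → nearest: 4 (17)
T at (-25, -46):
  1: 49
  2: 56
  3: 101
  4: 107
  5: 94
  → nearest: 1 (49)

P→1; Q→4; R→4; S→4; T→1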